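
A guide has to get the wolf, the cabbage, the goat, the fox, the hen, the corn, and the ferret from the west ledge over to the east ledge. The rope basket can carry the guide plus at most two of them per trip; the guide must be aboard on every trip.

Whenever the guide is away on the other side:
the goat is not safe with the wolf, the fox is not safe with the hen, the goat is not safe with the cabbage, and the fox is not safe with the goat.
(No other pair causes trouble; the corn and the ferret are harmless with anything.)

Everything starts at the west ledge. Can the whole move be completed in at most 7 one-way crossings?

Yes — this plan uses 7 crossings (≤ 7):
1. Guide goes to the east ledge with the fox and the goat.
2. Guide goes back to the west ledge with the goat.
3. Guide goes to the east ledge with the cabbage and the wolf.
4. Guide goes back to the west ledge alone.
5. Guide goes to the east ledge with the corn and the ferret.
6. Guide goes back to the west ledge alone.
7. Guide goes to the east ledge with the goat and the hen.

Yes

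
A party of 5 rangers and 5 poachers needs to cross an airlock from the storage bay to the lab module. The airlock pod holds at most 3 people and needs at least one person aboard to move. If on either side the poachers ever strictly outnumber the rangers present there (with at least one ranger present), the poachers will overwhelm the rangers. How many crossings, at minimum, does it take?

Counting alone: each trip to the lab module takes at most 3 across and each return brings at least 1 back, so after t trips out (and t−1 returns) at most 3t − (t−1) of the 10 are across; that first reaches 10 at t = 5, so at least 9 crossings are needed.
The safety rule pushes this higher. Following every safe sequence of crossings, the most of the 10 that can be at the lab module as the airlock pod arrives there on crossing 9 is 9 — never all 10.
So no plan with fewer than 11 crossings exists, and this one achieves 11:
1. 2 poachers → the lab module.  (the storage bay: 5R 3P; the lab module: 0R 2P)
2. 1 poacher ← the storage bay.  (the storage bay: 5R 4P; the lab module: 0R 1P)
3. 3 poachers → the lab module.  (the storage bay: 5R 1P; the lab module: 0R 4P)
4. 1 poacher ← the storage bay.  (the storage bay: 5R 2P; the lab module: 0R 3P)
5. 3 rangers → the lab module.  (the storage bay: 2R 2P; the lab module: 3R 3P)
6. 1 ranger and 1 poacher ← the storage bay.  (the storage bay: 3R 3P; the lab module: 2R 2P)
7. 3 rangers → the lab module.  (the storage bay: 0R 3P; the lab module: 5R 2P)
8. 1 poacher ← the storage bay.  (the storage bay: 0R 4P; the lab module: 5R 1P)
9. 2 poachers → the lab module.  (the storage bay: 0R 2P; the lab module: 5R 3P)
10. 1 poacher ← the storage bay.  (the storage bay: 0R 3P; the lab module: 5R 2P)
11. 3 poachers → the lab module.  (the storage bay: 0R 0P; the lab module: 5R 5P)

11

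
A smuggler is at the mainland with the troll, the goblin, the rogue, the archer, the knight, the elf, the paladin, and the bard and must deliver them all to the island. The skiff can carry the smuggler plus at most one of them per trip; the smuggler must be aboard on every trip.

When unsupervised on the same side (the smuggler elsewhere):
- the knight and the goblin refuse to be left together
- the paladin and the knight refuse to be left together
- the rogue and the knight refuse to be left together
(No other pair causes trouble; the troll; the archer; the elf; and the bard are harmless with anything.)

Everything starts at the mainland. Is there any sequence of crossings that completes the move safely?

No

Following every safe sequence of crossings from the start, the most of the 8 that can be at the island as the skiff arrives there on crossings 1, 3, 5, 7, 9, 11 is 1, 2, 3, 4, 5, 6 respectively; the best ever achieved is 6 of 8.
From crossing 13 on, no configuration arises that was not already reachable earlier: only 144 distinct safe configurations (who is on which side, and where the skiff is) can ever be reached, none of them has everyone across, and every continuation just revisits them. So no valid plan exists.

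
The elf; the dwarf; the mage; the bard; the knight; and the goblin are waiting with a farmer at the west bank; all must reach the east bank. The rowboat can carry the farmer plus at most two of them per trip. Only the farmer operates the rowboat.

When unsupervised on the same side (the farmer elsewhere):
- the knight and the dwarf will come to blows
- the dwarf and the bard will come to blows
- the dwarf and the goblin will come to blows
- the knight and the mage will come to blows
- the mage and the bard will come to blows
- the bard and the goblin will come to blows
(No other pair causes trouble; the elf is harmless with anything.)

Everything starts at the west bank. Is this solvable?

No

Whatever the first load, the items left behind include a forbidden pair without the farmer. No opening move is safe, so no plan exists.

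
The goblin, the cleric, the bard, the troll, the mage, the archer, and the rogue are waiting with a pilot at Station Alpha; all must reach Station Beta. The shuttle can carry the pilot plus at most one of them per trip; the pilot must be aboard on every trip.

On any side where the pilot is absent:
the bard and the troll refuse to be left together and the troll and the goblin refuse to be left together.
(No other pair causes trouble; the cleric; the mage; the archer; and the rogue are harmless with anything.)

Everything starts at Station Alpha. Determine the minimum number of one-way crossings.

15

Counting alone: the pilot can take at most 1 across per trip to Station Beta, so moving all 7 needs at least 7 loaded trips out, with a return between consecutive ones — at least 13 crossings.
The safety rule pushes this higher. Following every safe sequence of crossings, the most of the 7 that can be at Station Beta as the shuttle arrives there on crossing 13 is 6 — never all 7.
So no plan with fewer than 15 crossings exists, and this one achieves 15:
1. Pilot goes to Station Beta with the troll.  [Station Alpha: the archer, the bard, the cleric, the goblin, the mage, the rogue | Station Beta: the troll]
2. Pilot goes back to Station Alpha alone.  [Station Alpha: the archer, the bard, the cleric, the goblin, the mage, the rogue | Station Beta: the troll]
3. Pilot goes to Station Beta with the goblin.  [Station Alpha: the archer, the bard, the cleric, the mage, the rogue | Station Beta: the goblin, the troll]
4. Pilot goes back to Station Alpha with the troll.  [Station Alpha: the archer, the bard, the cleric, the mage, the rogue, the troll | Station Beta: the goblin]
5. Pilot goes to Station Beta with the bard.  [Station Alpha: the archer, the cleric, the mage, the rogue, the troll | Station Beta: the bard, the goblin]
6. Pilot goes back to Station Alpha alone.  [Station Alpha: the archer, the cleric, the mage, the rogue, the troll | Station Beta: the bard, the goblin]
7. Pilot goes to Station Beta with the cleric.  [Station Alpha: the archer, the mage, the rogue, the troll | Station Beta: the bard, the cleric, the goblin]
8. Pilot goes back to Station Alpha alone.  [Station Alpha: the archer, the mage, the rogue, the troll | Station Beta: the bard, the cleric, the goblin]
9. Pilot goes to Station Beta with the mage.  [Station Alpha: the archer, the rogue, the troll | Station Beta: the bard, the cleric, the goblin, the mage]
10. Pilot goes back to Station Alpha alone.  [Station Alpha: the archer, the rogue, the troll | Station Beta: the bard, the cleric, the goblin, the mage]
11. Pilot goes to Station Beta with the archer.  [Station Alpha: the rogue, the troll | Station Beta: the archer, the bard, the cleric, the goblin, the mage]
12. Pilot goes back to Station Alpha alone.  [Station Alpha: the rogue, the troll | Station Beta: the archer, the bard, the cleric, the goblin, the mage]
13. Pilot goes to Station Beta with the rogue.  [Station Alpha: the troll | Station Beta: the archer, the bard, the cleric, the goblin, the mage, the rogue]
14. Pilot goes back to Station Alpha alone.  [Station Alpha: the troll | Station Beta: the archer, the bard, the cleric, the goblin, the mage, the rogue]
15. Pilot goes to Station Beta with the troll.  [Station Alpha: — | Station Beta: the archer, the bard, the cleric, the goblin, the mage, the rogue, the troll]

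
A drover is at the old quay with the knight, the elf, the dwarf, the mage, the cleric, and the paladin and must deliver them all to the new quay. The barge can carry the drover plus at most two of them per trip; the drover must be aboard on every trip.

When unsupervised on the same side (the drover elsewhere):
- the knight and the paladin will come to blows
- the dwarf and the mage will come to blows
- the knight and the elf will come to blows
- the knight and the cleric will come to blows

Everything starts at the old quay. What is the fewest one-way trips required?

7

Counting alone: the drover can take at most 2 across per trip to the new quay, so moving all 6 needs at least 3 loaded trips out, with a return between consecutive ones — at least 5 crossings.
The safety rule pushes this higher. Following every safe sequence of crossings, the most of the 6 that can be at the new quay as the barge arrives there on crossing 5 is 5 — never all 6.
So no plan with fewer than 7 crossings exists, and this one achieves 7:
1. Drover goes to the new quay with the dwarf and the knight.
2. Drover goes back to the old quay alone.
3. Drover goes to the new quay with the elf.
4. Drover goes back to the old quay with the knight.
5. Drover goes to the new quay with the cleric and the paladin.
6. Drover goes back to the old quay alone.
7. Drover goes to the new quay with the knight and the mage.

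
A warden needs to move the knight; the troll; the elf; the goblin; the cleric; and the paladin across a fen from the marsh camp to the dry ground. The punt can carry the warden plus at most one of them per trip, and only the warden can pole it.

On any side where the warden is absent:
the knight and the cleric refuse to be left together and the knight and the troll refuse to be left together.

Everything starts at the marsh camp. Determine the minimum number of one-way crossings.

13

Counting alone: the warden can take at most 1 across per trip to the dry ground, so moving all 6 needs at least 6 loaded trips out, with a return between consecutive ones — at least 11 crossings.
The safety rule pushes this higher. Following every safe sequence of crossings, the most of the 6 that can be at the dry ground as the punt arrives there on crossing 11 is 5 — never all 6.
So no plan with fewer than 13 crossings exists, and this one achieves 13:
1. Warden goes to the dry ground with the knight.
2. Warden goes back to the marsh camp alone.
3. Warden goes to the dry ground with the troll.
4. Warden goes back to the marsh camp with the knight.
5. Warden goes to the dry ground with the cleric.
6. Warden goes back to the marsh camp alone.
7. Warden goes to the dry ground with the elf.
8. Warden goes back to the marsh camp alone.
9. Warden goes to the dry ground with the goblin.
10. Warden goes back to the marsh camp alone.
11. Warden goes to the dry ground with the paladin.
12. Warden goes back to the marsh camp alone.
13. Warden goes to the dry ground with the knight.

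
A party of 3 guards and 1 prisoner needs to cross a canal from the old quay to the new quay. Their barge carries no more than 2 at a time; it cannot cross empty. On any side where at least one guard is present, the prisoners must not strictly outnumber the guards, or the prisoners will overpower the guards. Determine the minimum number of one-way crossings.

Counting alone: each trip to the new quay takes at most 2 across and each return brings at least 1 back, so after t trips out (and t−1 returns) at most 2t − (t−1) of the 4 are across; that first reaches 4 at t = 3, so at least 5 crossings are needed.
The plan below uses exactly 5 crossings, so it is optimal:
1. 1 guard and 1 prisoner → the new quay.  (the old quay: 2G 0P; the new quay: 1G 1P)
2. 1 prisoner ← the old quay.  (the old quay: 2G 1P; the new quay: 1G 0P)
3. 1 guard and 1 prisoner → the new quay.  (the old quay: 1G 0P; the new quay: 2G 1P)
4. 1 prisoner ← the old quay.  (the old quay: 1G 1P; the new quay: 2G 0P)
5. 1 guard and 1 prisoner → the new quay.  (the old quay: 0G 0P; the new quay: 3G 1P)

5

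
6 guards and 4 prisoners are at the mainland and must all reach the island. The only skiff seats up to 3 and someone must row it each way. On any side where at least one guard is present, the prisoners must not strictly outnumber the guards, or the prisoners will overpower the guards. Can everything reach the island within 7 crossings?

Counting alone: each trip to the island takes at most 3 across and each return brings at least 1 back, so after t trips out (and t−1 returns) at most 3t − (t−1) of the 10 are across; that first reaches 10 at t = 5, so at least 9 crossings are needed.
Since 7 < 9, 7 crossings cannot be enough. (The shortest complete plan in fact takes 9:)
1. 2 prisoners → the island.  (the mainland: 6G 2P; the island: 0G 2P)
2. 1 prisoner ← the mainland.  (the mainland: 6G 3P; the island: 0G 1P)
3. 3 prisoners → the island.  (the mainland: 6G 0P; the island: 0G 4P)
4. 1 prisoner ← the mainland.  (the mainland: 6G 1P; the island: 0G 3P)
5. 3 guards → the island.  (the mainland: 3G 1P; the island: 3G 3P)
6. 1 prisoner ← the mainland.  (the mainland: 3G 2P; the island: 3G 2P)
7. 1 guard and 2 prisoners → the island.  (the mainland: 2G 0P; the island: 4G 4P)
8. 1 prisoner ← the mainland.  (the mainland: 2G 1P; the island: 4G 3P)
9. 2 guards and 1 prisoner → the island.  (the mainland: 0G 0P; the island: 6G 4P)

No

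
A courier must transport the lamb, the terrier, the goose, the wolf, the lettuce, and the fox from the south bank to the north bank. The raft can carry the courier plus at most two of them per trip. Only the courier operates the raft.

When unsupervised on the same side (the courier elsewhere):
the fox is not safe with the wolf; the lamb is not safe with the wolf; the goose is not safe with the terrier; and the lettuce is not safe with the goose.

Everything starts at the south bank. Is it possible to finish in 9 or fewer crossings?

Yes

Yes — this plan uses 7 crossings (≤ 9):
1. Courier goes to the north bank with the goose and the wolf.
2. Courier goes back to the south bank alone.
3. Courier goes to the north bank with the lamb and the terrier.
4. Courier goes back to the south bank with the goose and the wolf.
5. Courier goes to the north bank with the fox and the lettuce.
6. Courier goes back to the south bank alone.
7. Courier goes to the north bank with the goose and the wolf.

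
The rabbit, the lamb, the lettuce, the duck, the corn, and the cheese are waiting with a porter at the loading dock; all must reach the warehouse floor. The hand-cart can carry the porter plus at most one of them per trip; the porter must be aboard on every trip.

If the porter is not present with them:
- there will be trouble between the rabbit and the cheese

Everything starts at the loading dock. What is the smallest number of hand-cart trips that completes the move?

Counting alone: the porter can take at most 1 across per trip to the warehouse floor, so moving all 6 needs at least 6 loaded trips out, with a return between consecutive ones — at least 11 crossings.
The plan below uses exactly 11 crossings, so it is optimal:
1. Porter goes to the warehouse floor with the rabbit.
2. Porter goes back to the loading dock alone.
3. Porter goes to the warehouse floor with the lamb.
4. Porter goes back to the loading dock alone.
5. Porter goes to the warehouse floor with the lettuce.
6. Porter goes back to the loading dock alone.
7. Porter goes to the warehouse floor with the duck.
8. Porter goes back to the loading dock alone.
9. Porter goes to the warehouse floor with the corn.
10. Porter goes back to the loading dock alone.
11. Porter goes to the warehouse floor with the cheese.

11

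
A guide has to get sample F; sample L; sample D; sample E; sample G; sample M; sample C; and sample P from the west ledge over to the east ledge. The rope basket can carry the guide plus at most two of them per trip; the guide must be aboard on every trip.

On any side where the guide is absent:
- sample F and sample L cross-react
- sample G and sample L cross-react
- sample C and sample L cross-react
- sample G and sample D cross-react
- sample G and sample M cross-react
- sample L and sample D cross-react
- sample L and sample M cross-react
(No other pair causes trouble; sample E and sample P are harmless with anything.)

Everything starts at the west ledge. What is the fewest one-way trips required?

Counting alone: the guide can take at most 2 across per trip to the east ledge, so moving all 8 needs at least 4 loaded trips out, with a return between consecutive ones — at least 7 crossings.
The safety rule pushes this higher. Following every safe sequence of crossings, the most of the 8 that can be at the east ledge as the rope basket arrives there on crossings 7, 9, 11 is 5, 6, 7 respectively — never all 8.
So no plan with fewer than 13 crossings exists, and this one achieves 13:
1. Guide goes to the east ledge with sample G and sample L.
2. Guide goes back to the west ledge with sample L.
3. Guide goes to the east ledge with sample F and sample L.
4. Guide goes back to the west ledge with sample L.
5. Guide goes to the east ledge with sample E and sample L.
6. Guide goes back to the west ledge with sample L.
7. Guide goes to the east ledge with sample C and sample L.
8. Guide goes back to the west ledge with sample L.
9. Guide goes to the east ledge with sample L and sample P.
10. Guide goes back to the west ledge with sample L.
11. Guide goes to the east ledge with sample D and sample M.
12. Guide goes back to the west ledge with sample G.
13. Guide goes to the east ledge with sample G and sample L.

13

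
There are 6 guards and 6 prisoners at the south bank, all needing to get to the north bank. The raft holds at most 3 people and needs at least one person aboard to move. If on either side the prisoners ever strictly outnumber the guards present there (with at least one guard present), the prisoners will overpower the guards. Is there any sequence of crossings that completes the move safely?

Following every safe sequence of crossings from the start, the most of the 12 that can be at the north bank as the raft arrives there on crossings 1, 3, 5 is 3, 5, 6 respectively; the best ever achieved is 6 of 12.
From crossing 7 on, no configuration arises that was not already reachable earlier: only 17 distinct safe configurations (who is on which side, and where the raft is) can ever be reached, none of them has everyone across, and every continuation just revisits them. They are: 0 guards + 0 prisoners across (raft back at the start); 0 guards + 1 prisoner across (raft there); 0 guards + 1 prisoner across (raft back at the start); 0 guards + 2 prisoners across (raft there); 0 guards + 2 prisoners across (raft back at the start); 0 guards + 3 prisoners across (raft there); 0 guards + 3 prisoners across (raft back at the start); 0 guards + 4 prisoners across (raft there); 0 guards + 4 prisoners across (raft back at the start); 0 guards + 5 prisoners across (raft there); 0 guards + 5 prisoners across (raft back at the start); 0 guards + 6 prisoners across (raft there); 1 guard + 1 prisoner across (raft there); 1 guard + 1 prisoner across (raft back at the start); 2 guards + 2 prisoners across (raft there); 2 guards + 2 prisoners across (raft back at the start); 3 guards + 3 prisoners across (raft there). So no valid plan exists.

No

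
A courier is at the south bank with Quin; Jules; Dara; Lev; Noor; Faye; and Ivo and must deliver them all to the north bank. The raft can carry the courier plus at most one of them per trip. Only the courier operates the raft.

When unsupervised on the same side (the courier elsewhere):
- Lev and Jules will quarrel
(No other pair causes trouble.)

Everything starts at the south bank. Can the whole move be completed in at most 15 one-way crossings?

Yes

Yes — this plan uses 13 crossings (≤ 15):
1. Courier goes to the north bank with Jules.  [the south bank: Dara, Faye, Ivo, Lev, Noor, Quin | the north bank: Jules]
2. Courier goes back to the south bank alone.  [the south bank: Dara, Faye, Ivo, Lev, Noor, Quin | the north bank: Jules]
3. Courier goes to the north bank with Quin.  [the south bank: Dara, Faye, Ivo, Lev, Noor | the north bank: Jules, Quin]
4. Courier goes back to the south bank alone.  [the south bank: Dara, Faye, Ivo, Lev, Noor | the north bank: Jules, Quin]
5. Courier goes to the north bank with Dara.  [the south bank: Faye, Ivo, Lev, Noor | the north bank: Dara, Jules, Quin]
6. Courier goes back to the south bank alone.  [the south bank: Faye, Ivo, Lev, Noor | the north bank: Dara, Jules, Quin]
7. Courier goes to the north bank with Noor.  [the south bank: Faye, Ivo, Lev | the north bank: Dara, Jules, Noor, Quin]
8. Courier goes back to the south bank alone.  [the south bank: Faye, Ivo, Lev | the north bank: Dara, Jules, Noor, Quin]
9. Courier goes to the north bank with Faye.  [the south bank: Ivo, Lev | the north bank: Dara, Faye, Jules, Noor, Quin]
10. Courier goes back to the south bank alone.  [the south bank: Ivo, Lev | the north bank: Dara, Faye, Jules, Noor, Quin]
11. Courier goes to the north bank with Ivo.  [the south bank: Lev | the north bank: Dara, Faye, Ivo, Jules, Noor, Quin]
12. Courier goes back to the south bank alone.  [the south bank: Lev | the north bank: Dara, Faye, Ivo, Jules, Noor, Quin]
13. Courier goes to the north bank with Lev.  [the south bank: — | the north bank: Dara, Faye, Ivo, Jules, Lev, Noor, Quin]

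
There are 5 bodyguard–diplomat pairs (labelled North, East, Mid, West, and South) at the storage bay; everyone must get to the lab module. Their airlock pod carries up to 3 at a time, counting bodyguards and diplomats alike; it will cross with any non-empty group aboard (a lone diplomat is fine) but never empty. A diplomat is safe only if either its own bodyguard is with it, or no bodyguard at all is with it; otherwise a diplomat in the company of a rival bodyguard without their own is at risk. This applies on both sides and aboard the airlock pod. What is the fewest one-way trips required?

11

Counting alone: each trip to the lab module takes at most 3 across and each return brings at least 1 back, so after t trips out (and t−1 returns) at most 3t − (t−1) of the 10 are across; that first reaches 10 at t = 5, so at least 9 crossings are needed.
The safety rule pushes this higher. Following every safe sequence of crossings, the most of the 10 that can be at the lab module as the airlock pod arrives there on crossing 9 is 9 — never all 10.
So no plan with fewer than 11 crossings exists, and this one achieves 11:
1. bodyguard North and diplomat North cross → the lab module.
2. bodyguard North crosses ← the storage bay.
3. diplomat East, diplomat Mid, and diplomat West cross → the lab module.
4. diplomat North crosses ← the storage bay.
5. bodyguard East, bodyguard Mid, and bodyguard West cross → the lab module.
6. bodyguard East and diplomat East cross ← the storage bay.
7. bodyguard East, bodyguard North, and bodyguard South cross → the lab module.
8. diplomat Mid crosses ← the storage bay.
9. diplomat East and diplomat North cross → the lab module.
10. diplomat North crosses ← the storage bay.
11. diplomat Mid, diplomat North, and diplomat South cross → the lab module.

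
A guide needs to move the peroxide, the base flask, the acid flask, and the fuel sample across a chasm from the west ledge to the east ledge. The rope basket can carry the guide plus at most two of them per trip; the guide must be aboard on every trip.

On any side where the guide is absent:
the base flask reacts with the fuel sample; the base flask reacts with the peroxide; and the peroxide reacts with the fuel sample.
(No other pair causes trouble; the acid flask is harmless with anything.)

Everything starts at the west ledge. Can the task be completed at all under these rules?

1. Guide goes to the east ledge with the base flask and the peroxide.
2. Guide goes back to the west ledge with the peroxide.
3. Guide goes to the east ledge with the acid flask and the peroxide.
4. Guide goes back to the west ledge with the peroxide.
5. Guide goes to the east ledge with the fuel sample and the peroxide.

Yes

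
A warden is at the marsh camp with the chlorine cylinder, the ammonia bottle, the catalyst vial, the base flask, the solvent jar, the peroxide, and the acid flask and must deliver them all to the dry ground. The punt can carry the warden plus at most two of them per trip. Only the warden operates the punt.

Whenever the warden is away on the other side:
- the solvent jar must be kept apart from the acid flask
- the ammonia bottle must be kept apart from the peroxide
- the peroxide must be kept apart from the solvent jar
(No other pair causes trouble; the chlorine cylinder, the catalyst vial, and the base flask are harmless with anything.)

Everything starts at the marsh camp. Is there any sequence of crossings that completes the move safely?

1. Warden goes to the dry ground with the ammonia bottle and the solvent jar.  [the marsh camp: the acid flask, the base flask, the catalyst vial, the chlorine cylinder, the peroxide | the dry ground: the ammonia bottle, the solvent jar]
2. Warden goes back to the marsh camp alone.  [the marsh camp: the acid flask, the base flask, the catalyst vial, the chlorine cylinder, the peroxide | the dry ground: the ammonia bottle, the solvent jar]
3. Warden goes to the dry ground with the chlorine cylinder.  [the marsh camp: the acid flask, the base flask, the catalyst vial, the peroxide | the dry ground: the ammonia bottle, the chlorine cylinder, the solvent jar]
4. Warden goes back to the marsh camp alone.  [the marsh camp: the acid flask, the base flask, the catalyst vial, the peroxide | the dry ground: the ammonia bottle, the chlorine cylinder, the solvent jar]
5. Warden goes to the dry ground with the base flask and the catalyst vial.  [the marsh camp: the acid flask, the peroxide | the dry ground: the ammonia bottle, the base flask, the catalyst vial, the chlorine cylinder, the solvent jar]
6. Warden goes back to the marsh camp alone.  [the marsh camp: the acid flask, the peroxide | the dry ground: the ammonia bottle, the base flask, the catalyst vial, the chlorine cylinder, the solvent jar]
7. Warden goes to the dry ground with the acid flask and the peroxide.  [the marsh camp: — | the dry ground: the acid flask, the ammonia bottle, the base flask, the catalyst vial, the chlorine cylinder, the peroxide, the solvent jar]

Yes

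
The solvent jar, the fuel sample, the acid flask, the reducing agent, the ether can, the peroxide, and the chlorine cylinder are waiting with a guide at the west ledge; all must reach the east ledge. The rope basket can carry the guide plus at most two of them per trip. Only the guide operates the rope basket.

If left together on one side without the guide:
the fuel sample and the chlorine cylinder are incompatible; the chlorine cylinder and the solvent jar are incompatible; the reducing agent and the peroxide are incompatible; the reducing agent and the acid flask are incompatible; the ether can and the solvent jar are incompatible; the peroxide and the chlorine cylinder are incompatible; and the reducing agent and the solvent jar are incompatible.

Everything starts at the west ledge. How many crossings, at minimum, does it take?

Whatever the first load, the items left behind include a forbidden pair without the guide. No opening move is safe, so no plan exists.

impossible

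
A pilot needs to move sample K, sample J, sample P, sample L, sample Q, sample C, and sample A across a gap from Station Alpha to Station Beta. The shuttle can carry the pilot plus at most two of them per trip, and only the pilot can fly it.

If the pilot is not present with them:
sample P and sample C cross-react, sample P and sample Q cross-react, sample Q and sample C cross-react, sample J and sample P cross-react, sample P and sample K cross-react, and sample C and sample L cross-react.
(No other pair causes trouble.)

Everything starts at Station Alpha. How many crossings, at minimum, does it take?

Counting alone: the pilot can take at most 2 across per trip to Station Beta, so moving all 7 needs at least 4 loaded trips out, with a return between consecutive ones — at least 7 crossings.
The safety rule pushes this higher. Following every safe sequence of crossings, the most of the 7 that can be at Station Beta as the shuttle arrives there on crossings 7, 9 is 5, 6 respectively — never all 7.
So no plan with fewer than 11 crossings exists, and this one achieves 11:
1. Pilot goes to Station Beta with sample C and sample P.
2. Pilot goes back to Station Alpha with sample P.
3. Pilot goes to Station Beta with sample K and sample P.
4. Pilot goes back to Station Alpha with sample P.
5. Pilot goes to Station Beta with sample J and sample P.
6. Pilot goes back to Station Alpha with sample P.
7. Pilot goes to Station Beta with sample A and sample P.
8. Pilot goes back to Station Alpha with sample P.
9. Pilot goes to Station Beta with sample L and sample Q.
10. Pilot goes back to Station Alpha with sample C.
11. Pilot goes to Station Beta with sample C and sample P.

11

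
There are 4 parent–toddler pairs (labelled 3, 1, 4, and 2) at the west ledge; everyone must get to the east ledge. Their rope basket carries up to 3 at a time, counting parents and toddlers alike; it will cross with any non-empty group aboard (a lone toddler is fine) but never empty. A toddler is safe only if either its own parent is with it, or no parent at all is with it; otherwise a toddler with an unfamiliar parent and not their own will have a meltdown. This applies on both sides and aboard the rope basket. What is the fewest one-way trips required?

9

Counting alone: each trip to the east ledge takes at most 3 across and each return brings at least 1 back, so after t trips out (and t−1 returns) at most 3t − (t−1) of the 8 are across; that first reaches 8 at t = 4, so at least 7 crossings are needed.
The safety rule pushes this higher. Following every safe sequence of crossings, the most of the 8 that can be at the east ledge as the rope basket arrives there on crossing 7 is 7 — never all 8.
So no plan with fewer than 9 crossings exists, and this one achieves 9:
1. parent 3 and toddler 3 cross → the east ledge.
2. parent 3 crosses ← the west ledge.
3. parent 1, parent 3, and toddler 1 cross → the east ledge.
4. parent 3 and toddler 3 cross ← the west ledge.
5. parent 2, parent 3, and parent 4 cross → the east ledge.
6. toddler 1 crosses ← the west ledge.
7. toddler 1 and toddler 3 cross → the east ledge.
8. toddler 3 crosses ← the west ledge.
9. toddler 2, toddler 3, and toddler 4 cross → the east ledge.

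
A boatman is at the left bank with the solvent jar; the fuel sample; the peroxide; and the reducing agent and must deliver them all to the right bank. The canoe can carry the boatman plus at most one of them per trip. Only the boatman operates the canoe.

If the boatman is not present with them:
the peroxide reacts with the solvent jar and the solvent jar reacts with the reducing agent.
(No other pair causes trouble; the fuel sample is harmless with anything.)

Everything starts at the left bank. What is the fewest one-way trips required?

Counting alone: the boatman can take at most 1 across per trip to the right bank, so moving all 4 needs at least 4 loaded trips out, with a return between consecutive ones — at least 7 crossings.
The safety rule pushes this higher. Following every safe sequence of crossings, the most of the 4 that can be at the right bank as the canoe arrives there on crossing 7 is 3 — never all 4.
So no plan with fewer than 9 crossings exists, and this one achieves 9:
1. Boatman goes to the right bank with the solvent jar.  [the left bank: the fuel sample, the peroxide, the reducing agent | the right bank: the solvent jar]
2. Boatman goes back to the left bank alone.  [the left bank: the fuel sample, the peroxide, the reducing agent | the right bank: the solvent jar]
3. Boatman goes to the right bank with the fuel sample.  [the left bank: the peroxide, the reducing agent | the right bank: the fuel sample, the solvent jar]
4. Boatman goes back to the left bank alone.  [the left bank: the peroxide, the reducing agent | the right bank: the fuel sample, the solvent jar]
5. Boatman goes to the right bank with the peroxide.  [the left bank: the reducing agent | the right bank: the fuel sample, the peroxide, the solvent jar]
6. Boatman goes back to the left bank with the solvent jar.  [the left bank: the reducing agent, the solvent jar | the right bank: the fuel sample, the peroxide]
7. Boatman goes to the right bank with the reducing agent.  [the left bank: the solvent jar | the right bank: the fuel sample, the peroxide, the reducing agent]
8. Boatman goes back to the left bank alone.  [the left bank: the solvent jar | the right bank: the fuel sample, the peroxide, the reducing agent]
9. Boatman goes to the right bank with the solvent jar.  [the left bank: — | the right bank: the fuel sample, the peroxide, the reducing agent, the solvent jar]

9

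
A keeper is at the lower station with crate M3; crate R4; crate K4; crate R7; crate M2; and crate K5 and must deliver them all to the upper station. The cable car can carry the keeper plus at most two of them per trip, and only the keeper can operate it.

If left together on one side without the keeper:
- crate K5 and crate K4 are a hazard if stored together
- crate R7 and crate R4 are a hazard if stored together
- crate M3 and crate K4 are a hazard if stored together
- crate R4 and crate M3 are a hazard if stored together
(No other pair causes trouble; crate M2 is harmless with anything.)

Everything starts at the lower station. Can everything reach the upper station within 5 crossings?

Counting alone: the keeper can take at most 2 across per trip to the upper station, so moving all 6 needs at least 3 loaded trips out, with a return between consecutive ones — at least 5 crossings.
The safety rule pushes this higher. Following every safe sequence of crossings, the most of the 6 that can be at the upper station as the cable car arrives there on crossing 5 is 5 — never all 6.
So the move cannot be finished within 5 crossings. (The shortest complete plan takes 7:)
1. Keeper goes to the upper station with crate K4 and crate R4.
2. Keeper goes back to the lower station alone.
3. Keeper goes to the upper station with crate M3 and crate R7.
4. Keeper goes back to the lower station with crate K4 and crate R4.
5. Keeper goes to the upper station with crate K5 and crate M2.
6. Keeper goes back to the lower station alone.
7. Keeper goes to the upper station with crate K4 and crate R4.

No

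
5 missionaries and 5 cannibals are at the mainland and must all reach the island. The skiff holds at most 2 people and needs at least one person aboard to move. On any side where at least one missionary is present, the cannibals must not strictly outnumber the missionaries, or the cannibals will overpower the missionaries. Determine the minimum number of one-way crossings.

impossible

Following every safe sequence of crossings from the start, the most of the 10 that can be at the island as the skiff arrives there on crossings 1, 3, 5, 7 is 2, 3, 4, 5 respectively; the best ever achieved is 5 of 10.
From crossing 9 on, no configuration arises that was not already reachable earlier: only 13 distinct safe configurations (who is on which side, and where the skiff is) can ever be reached, none of them has everyone across, and every continuation just revisits them. They are: 0 missionaries + 0 cannibals across (skiff back at the start); 0 missionaries + 1 cannibal across (skiff there); 0 missionaries + 1 cannibal across (skiff back at the start); 0 missionaries + 2 cannibals across (skiff there); 0 missionaries + 2 cannibals across (skiff back at the start); 0 missionaries + 3 cannibals across (skiff there); 0 missionaries + 3 cannibals across (skiff back at the start); 0 missionaries + 4 cannibals across (skiff there); 0 missionaries + 4 cannibals across (skiff back at the start); 0 missionaries + 5 cannibals across (skiff there); 1 missionary + 1 cannibal across (skiff there); 1 missionary + 1 cannibal across (skiff back at the start); 2 missionaries + 2 cannibals across (skiff there). So no valid plan exists.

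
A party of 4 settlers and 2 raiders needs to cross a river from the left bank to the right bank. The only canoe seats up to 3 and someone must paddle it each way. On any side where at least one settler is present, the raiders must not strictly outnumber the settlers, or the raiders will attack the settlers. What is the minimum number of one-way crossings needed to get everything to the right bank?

Counting alone: each trip to the right bank takes at most 3 across and each return brings at least 1 back, so after t trips out (and t−1 returns) at most 3t − (t−1) of the 6 are across; that first reaches 6 at t = 3, so at least 5 crossings are needed.
The plan below uses exactly 5 crossings, so it is optimal:
1. 2 raiders → the right bank.  (the left bank: 4S 0R; the right bank: 0S 2R)
2. 1 raider ← the left bank.  (the left bank: 4S 1R; the right bank: 0S 1R)
3. 2 settlers and 1 raider → the right bank.  (the left bank: 2S 0R; the right bank: 2S 2R)
4. 1 raider ← the left bank.  (the left bank: 2S 1R; the right bank: 2S 1R)
5. 2 settlers and 1 raider → the right bank.  (the left bank: 0S 0R; the right bank: 4S 2R)

5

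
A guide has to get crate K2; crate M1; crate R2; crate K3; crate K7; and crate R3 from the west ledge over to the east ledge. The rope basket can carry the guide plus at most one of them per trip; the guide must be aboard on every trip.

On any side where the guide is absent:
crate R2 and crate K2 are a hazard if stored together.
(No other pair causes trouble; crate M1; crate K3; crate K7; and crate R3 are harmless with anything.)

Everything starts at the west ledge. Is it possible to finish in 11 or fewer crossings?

Yes

Yes — this plan uses 11 crossings (≤ 11):
1. Guide goes to the east ledge with crate K2.
2. Guide goes back to the west ledge alone.
3. Guide goes to the east ledge with crate M1.
4. Guide goes back to the west ledge alone.
5. Guide goes to the east ledge with crate K3.
6. Guide goes back to the west ledge alone.
7. Guide goes to the east ledge with crate K7.
8. Guide goes back to the west ledge alone.
9. Guide goes to the east ledge with crate R3.
10. Guide goes back to the west ledge alone.
11. Guide goes to the east ledge with crate R2.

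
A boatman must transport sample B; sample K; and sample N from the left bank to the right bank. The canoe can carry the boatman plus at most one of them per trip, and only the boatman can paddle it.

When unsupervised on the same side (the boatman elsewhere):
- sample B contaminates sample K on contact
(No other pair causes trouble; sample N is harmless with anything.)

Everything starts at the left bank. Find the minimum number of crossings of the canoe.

5

Counting alone: the boatman can take at most 1 across per trip to the right bank, so moving all 3 needs at least 3 loaded trips out, with a return between consecutive ones — at least 5 crossings.
The plan below uses exactly 5 crossings, so it is optimal:
1. Boatman goes to the right bank with sample B.  [the left bank: sample K, sample N | the right bank: sample B]
2. Boatman goes back to the left bank alone.  [the left bank: sample K, sample N | the right bank: sample B]
3. Boatman goes to the right bank with sample N.  [the left bank: sample K | the right bank: sample B, sample N]
4. Boatman goes back to the left bank alone.  [the left bank: sample K | the right bank: sample B, sample N]
5. Boatman goes to the right bank with sample K.  [the left bank: — | the right bank: sample B, sample K, sample N]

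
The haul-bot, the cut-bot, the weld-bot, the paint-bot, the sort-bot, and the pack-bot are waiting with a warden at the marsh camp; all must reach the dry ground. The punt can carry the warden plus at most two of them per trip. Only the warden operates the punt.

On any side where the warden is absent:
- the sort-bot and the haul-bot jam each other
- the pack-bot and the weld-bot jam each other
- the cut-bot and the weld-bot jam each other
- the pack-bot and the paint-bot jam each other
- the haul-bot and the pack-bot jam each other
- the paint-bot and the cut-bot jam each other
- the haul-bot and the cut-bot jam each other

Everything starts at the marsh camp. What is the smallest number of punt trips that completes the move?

impossible

Whatever the first load, the items left behind include a forbidden pair without the warden. No opening move is safe, so no plan exists.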